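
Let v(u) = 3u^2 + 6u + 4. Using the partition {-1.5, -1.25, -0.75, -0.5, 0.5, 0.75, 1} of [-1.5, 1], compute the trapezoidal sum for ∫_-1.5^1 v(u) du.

11.21875

Subinterval widths: 0.25, 0.5, 0.25, 1, 0.25, 0.25.
v(-1.5) = 1.75, v(-1.25) = 1.1875, v(-0.75) = 1.1875, v(-0.5) = 1.75, v(0.5) = 7.75, v(0.75) = 10.1875, v(1) = 13.
On each subinterval the trapezoid contributes (Δu_i/2)·[v(u_{i-1}) + v(u_i)].
Sum = 11.21875.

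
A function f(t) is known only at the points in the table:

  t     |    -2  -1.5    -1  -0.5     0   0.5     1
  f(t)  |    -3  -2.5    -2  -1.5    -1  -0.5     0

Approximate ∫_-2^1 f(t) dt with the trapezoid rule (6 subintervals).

-4.5

Δt = 0.5.
T_6 = (0.5/2)·[(-3) + 2·(-2.5) + 2·(-2) + 2·(-1.5) + 2·(-1) + 2·(-0.5) + 0] = -4.5.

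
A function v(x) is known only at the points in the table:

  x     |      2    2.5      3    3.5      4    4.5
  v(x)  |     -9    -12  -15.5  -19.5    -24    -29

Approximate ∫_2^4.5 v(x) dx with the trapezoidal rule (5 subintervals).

Δx = 0.5.
T_5 = (0.5/2)·[(-9) + 2·(-12) + 2·(-15.5) + 2·(-19.5) + 2·(-24) + (-29)] = -45.

-45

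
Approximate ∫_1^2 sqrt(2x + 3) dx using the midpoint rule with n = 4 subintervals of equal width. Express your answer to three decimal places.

Δx = (2 − 1)/4 = 0.25.
Midpoints: 1.125, 1.375, 1.625, 1.875.
f(1.125) ≈ 2.291, f(1.375) ≈ 2.398, f(1.625) ≈ 2.500, f(1.875) ≈ 2.598.
Sum = Δx · [f(1.125) + f(1.375) + f(1.625) + f(1.875)].
Sum ≈ 2.447.

2.447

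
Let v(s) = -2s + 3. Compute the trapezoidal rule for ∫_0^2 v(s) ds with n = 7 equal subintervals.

Δs = (2 − 0)/7 = 2/7.
v(0) = 3, v(2/7) = 17/7, v(4/7) = 13/7, v(6/7) = 9/7, v(8/7) = 5/7, v(10/7) = 1/7, v(12/7) = -3/7, v(2) = -1.
T_7 = (Δs/2)·[v(s_0) + 2v(s_1) + ... + 2v(s_{6}) + v(s_7)].
Sum = 2.

2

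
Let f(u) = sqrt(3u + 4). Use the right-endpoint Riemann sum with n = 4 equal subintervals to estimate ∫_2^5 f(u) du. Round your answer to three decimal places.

11.820

Δu = (5 − 2)/4 = 0.75.
Right endpoints: 2.75, 3.5, 4.25, 5.
f(2.75) ≈ 3.500, f(3.5) ≈ 3.808, f(4.25) ≈ 4.093, f(5) ≈ 4.359.
Sum = Δu · [f(2.75) + f(3.5) + f(4.25) + f(5)].
Sum ≈ 11.820.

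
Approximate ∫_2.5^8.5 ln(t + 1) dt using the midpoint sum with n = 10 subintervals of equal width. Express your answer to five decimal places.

Δt = (8.5 − 2.5)/10 = 0.6.
Midpoints: 2.8, 3.4, 4, 4.6, 5.2, 5.8, 6.4, 7, 7.6, 8.2.
f(2.8) ≈ 1.33500, f(3.4) ≈ 1.48160, f(4) ≈ 1.60944, f(4.6) ≈ 1.72277, f(5.2) ≈ 1.82455, f(5.8) ≈ 1.91692, f(6.4) ≈ 2.00148, f(7) ≈ 2.07944, f(7.6) ≈ 2.15176, f(8.2) ≈ 2.21920.
Sum = Δt · [f(2.8) + f(3.4) + f(4) + ...].
Sum ≈ 11.00530.

11.00530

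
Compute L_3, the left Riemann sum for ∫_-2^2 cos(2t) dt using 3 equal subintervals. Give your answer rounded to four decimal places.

Δt = (2 − (-2))/3 = 4/3.
Left endpoints: -2, -2/3, 2/3.
f(-2) ≈ -0.6536, f(-2/3) ≈ 0.2352, f(2/3) ≈ 0.2352.
Sum = Δt · [f(-2) + f(-2/3) + f(2/3)].
Sum ≈ -0.2442.

-0.2442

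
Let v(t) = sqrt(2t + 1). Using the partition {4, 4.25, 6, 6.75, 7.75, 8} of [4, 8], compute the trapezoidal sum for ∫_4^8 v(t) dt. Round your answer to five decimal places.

14.35020

Subinterval widths: 0.25, 1.75, 0.75, 1, 0.25.
v(4) ≈ 3.00000, v(4.25) ≈ 3.08221, v(6) ≈ 3.60555, v(6.75) ≈ 3.80789, v(7.75) ≈ 4.06202, v(8) ≈ 4.12311.
On each subinterval the trapezoid contributes (Δt_i/2)·[v(t_{i-1}) + v(t_i)].
Sum ≈ 14.35020.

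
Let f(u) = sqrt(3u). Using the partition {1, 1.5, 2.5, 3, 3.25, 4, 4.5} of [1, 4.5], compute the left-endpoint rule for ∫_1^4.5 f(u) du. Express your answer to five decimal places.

9.18058

Subinterval widths: 0.5, 1, 0.5, 0.25, 0.75, 0.5.
Left endpoints: 1, 1.5, 2.5, 3, 3.25, 4.
f(1) ≈ 1.73205, f(1.5) ≈ 2.12132, f(2.5) ≈ 2.73861, f(3) ≈ 3.00000, f(3.25) ≈ 3.12250, f(4) ≈ 3.46410.
Sum = Σ Δu_i · f(u_i).
Sum ≈ 9.18058.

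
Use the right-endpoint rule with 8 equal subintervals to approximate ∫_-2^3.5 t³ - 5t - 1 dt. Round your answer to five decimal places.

16.40063

Δt = (3.5 − (-2))/8 = 0.6875.
Right endpoints: -1.3125, -0.625, 0.0625, 0.75, 1.4375, 2.125, 2.8125, 3.5.
f(-1.3125) = 13523/4096, f(-0.625) = 963/512, f(0.0625) = -5375/4096, f(0.75) = -4.328125, f(1.4375) = -21369/4096, f(2.125) = -1039/512, f(2.8125) = 29429/4096, f(3.5) = 24.375.
Sum = Δt · [f(-1.3125) + f(-0.625) + f(0.0625) + ...].
Sum ≈ 16.40063.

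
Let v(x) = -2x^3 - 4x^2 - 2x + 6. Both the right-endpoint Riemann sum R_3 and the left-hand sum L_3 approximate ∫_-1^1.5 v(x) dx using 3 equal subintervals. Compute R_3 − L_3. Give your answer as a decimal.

R_3 ≈ -3.51852.
L_3 ≈ 12.10648.
R_3 − L_3 = -15.625.

-15.625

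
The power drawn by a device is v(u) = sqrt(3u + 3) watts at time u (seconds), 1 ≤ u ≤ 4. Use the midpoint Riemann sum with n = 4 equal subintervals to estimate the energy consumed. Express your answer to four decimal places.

9.6492

Δu = (4 − 1)/4 = 0.75.
Midpoints: 1.375, 2.125, 2.875, 3.625.
v(1.375) ≈ 2.6693, v(2.125) ≈ 3.0619, v(2.875) ≈ 3.4095, v(3.625) ≈ 3.7249.
Sum = Δu · [v(1.375) + v(2.125) + v(2.875) + v(3.625)].
Sum ≈ 9.6492.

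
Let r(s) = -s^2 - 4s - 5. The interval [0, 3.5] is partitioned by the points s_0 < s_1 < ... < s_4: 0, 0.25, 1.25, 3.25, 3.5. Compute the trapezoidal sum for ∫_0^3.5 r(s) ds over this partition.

-57.796875

Subinterval widths: 0.25, 1, 2, 0.25.
r(0) = -5, r(0.25) = -6.0625, r(1.25) = -11.5625, r(3.25) = -28.5625, r(3.5) = -31.25.
On each subinterval the trapezoid contributes (Δs_i/2)·[r(s_{i-1}) + r(s_i)].
Sum = -57.796875.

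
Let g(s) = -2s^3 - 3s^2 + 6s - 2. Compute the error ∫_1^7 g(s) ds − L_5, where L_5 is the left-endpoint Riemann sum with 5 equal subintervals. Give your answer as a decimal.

Exact integral: ∫_1^7 g(s) ds = -1410.
L_5 = -973.68.
Error = -1410 − (-973.68) = -436.32.

-436.32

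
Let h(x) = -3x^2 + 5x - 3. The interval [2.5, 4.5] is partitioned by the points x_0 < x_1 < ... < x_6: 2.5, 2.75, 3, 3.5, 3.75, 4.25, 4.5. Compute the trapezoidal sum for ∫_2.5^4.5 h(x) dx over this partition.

-46.65625

Subinterval widths: 0.25, 0.25, 0.5, 0.25, 0.5, 0.25.
h(2.5) = -9.25, h(2.75) = -11.9375, h(3) = -15, h(3.5) = -22.25, h(3.75) = -26.4375, h(4.25) = -35.9375, h(4.5) = -41.25.
On each subinterval the trapezoid contributes (Δx_i/2)·[h(x_{i-1}) + h(x_i)].
Sum = -46.65625.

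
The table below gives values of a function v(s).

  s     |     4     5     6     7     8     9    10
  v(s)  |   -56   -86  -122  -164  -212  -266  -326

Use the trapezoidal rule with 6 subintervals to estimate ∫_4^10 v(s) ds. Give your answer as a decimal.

-1041

Δs = 1.
T_6 = (1/2)·[(-56) + 2·(-86) + 2·(-122) + 2·(-164) + 2·(-212) + 2·(-266) + (-326)] = -1041.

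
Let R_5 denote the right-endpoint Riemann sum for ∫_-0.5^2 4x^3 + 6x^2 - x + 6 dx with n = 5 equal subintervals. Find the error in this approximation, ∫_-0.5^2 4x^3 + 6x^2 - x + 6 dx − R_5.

-14.6875

Exact integral: ∫_-0.5^2 f(x) dx = 45.3125.
R_5 = 60.
Error = 45.3125 − 60 = -14.6875.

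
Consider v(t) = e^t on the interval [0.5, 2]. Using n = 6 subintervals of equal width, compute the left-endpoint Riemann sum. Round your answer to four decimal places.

Δt = (2 − 0.5)/6 = 0.25.
Left endpoints: 0.5, 0.75, 1, 1.25, 1.5, 1.75.
v(0.5) ≈ 1.6487, v(0.75) ≈ 2.1170, v(1) ≈ 2.7183, v(1.25) ≈ 3.4903, v(1.5) ≈ 4.4817, v(1.75) ≈ 5.7546.
Sum = Δt · [v(0.5) + v(0.75) + v(1) + ...].
Sum ≈ 5.0527.

5.0527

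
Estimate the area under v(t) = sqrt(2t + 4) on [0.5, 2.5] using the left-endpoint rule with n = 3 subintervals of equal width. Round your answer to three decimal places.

Δt = (2.5 − 0.5)/3 = 2/3.
Left endpoints: 0.5, 7/6, 11/6.
v(0.5) ≈ 2.236, v(7/6) ≈ 2.517, v(11/6) ≈ 2.769.
Sum = Δt · [v(0.5) + v(7/6) + v(11/6)].
Sum ≈ 5.014.

5.014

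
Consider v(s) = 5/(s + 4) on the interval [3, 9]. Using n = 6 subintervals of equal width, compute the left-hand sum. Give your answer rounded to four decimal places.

Δs = (9 − 3)/6 = 1.
Left endpoints: 3, 4, 5, 6, 7, 8.
v(3) = 5/7, v(4) = 0.625, v(5) = 5/9, v(6) = 0.5, v(7) = 5/11, v(8) = 5/12.
Sum = Δs · [v(3) + v(4) + v(5) + ...].
Sum ≈ 3.2661.

3.2661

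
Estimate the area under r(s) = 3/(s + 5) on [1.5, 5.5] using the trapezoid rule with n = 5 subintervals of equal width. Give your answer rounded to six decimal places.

Δs = (5.5 − 1.5)/5 = 0.8.
r(1.5) = 6/13, r(2.3) = 30/73, r(3.1) = 10/27, r(3.9) = 30/89, r(4.7) = 30/97, r(5.5) = 2/7.
T_5 = (Δs/2)·[r(s_0) + 2r(s_1) + ... + 2r(s_{4}) + r(s_5)].
Sum ≈ 1.441050.

1.441050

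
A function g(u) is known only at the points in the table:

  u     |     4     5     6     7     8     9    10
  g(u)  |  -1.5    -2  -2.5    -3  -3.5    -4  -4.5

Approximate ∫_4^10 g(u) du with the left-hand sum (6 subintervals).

Δu = 1.
Sum = 1·[(-1.5) + (-2) + (-2.5) + (-3) + (-3.5) + (-4)] = -16.5.

-16.5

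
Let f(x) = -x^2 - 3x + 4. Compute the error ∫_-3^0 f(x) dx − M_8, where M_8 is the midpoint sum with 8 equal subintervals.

Exact integral: ∫_-3^0 f(x) dx = 16.5.
M_8 = 16.53515625.
Error = 16.5 − 16.53515625 = -0.03515625.

-0.03515625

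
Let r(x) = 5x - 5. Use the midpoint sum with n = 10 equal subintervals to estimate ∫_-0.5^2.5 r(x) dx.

Δx = (2.5 − (-0.5))/10 = 0.3.
Midpoints: -0.35, -0.05, 0.25, 0.55, 0.85, 1.15, 1.45, 1.75, 2.05, 2.35.
r(-0.35) = -6.75, r(-0.05) = -5.25, r(0.25) = -3.75, r(0.55) = -2.25, r(0.85) = -0.75, r(1.15) = 0.75, r(1.45) = 2.25, r(1.75) = 3.75, r(2.05) = 5.25, r(2.35) = 6.75.
Sum = Δx · [r(-0.35) + r(-0.05) + r(0.25) + ...].
Sum = 0.

0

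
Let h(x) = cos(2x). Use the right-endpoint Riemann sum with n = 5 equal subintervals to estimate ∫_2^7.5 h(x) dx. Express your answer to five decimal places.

Δx = (7.5 − 2)/5 = 1.1.
Right endpoints: 3.1, 4.2, 5.3, 6.4, 7.5.
h(3.1) ≈ 0.99654, h(4.2) ≈ -0.51929, h(5.3) ≈ -0.38534, h(6.4) ≈ 0.97283, h(7.5) ≈ -0.75969.
Sum = Δx · [h(3.1) + h(4.2) + h(5.3) + h(6.4) + h(7.5)].
Sum ≈ 0.33557.

0.33557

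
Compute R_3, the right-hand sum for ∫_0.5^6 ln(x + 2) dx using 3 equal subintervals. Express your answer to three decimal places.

9.836

Δx = (6 − 0.5)/3 = 11/6.
Right endpoints: 7/3, 25/6, 6.
f(7/3) ≈ 1.466, f(25/6) ≈ 1.819, f(6) ≈ 2.079.
Sum = Δx · [f(7/3) + f(25/6) + f(6)].
Sum ≈ 9.836.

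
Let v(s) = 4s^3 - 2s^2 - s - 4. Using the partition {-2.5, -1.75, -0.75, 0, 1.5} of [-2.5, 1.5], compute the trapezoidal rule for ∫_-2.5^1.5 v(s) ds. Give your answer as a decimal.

Subinterval widths: 0.75, 1, 0.75, 1.5.
v(-2.5) = -76.5, v(-1.75) = -29.8125, v(-0.75) = -6.0625, v(0) = -4, v(1.5) = 3.5.
On each subinterval the trapezoid contributes (Δs_i/2)·[v(s_{i-1}) + v(s_i)].
Sum = -61.953125.

-61.953125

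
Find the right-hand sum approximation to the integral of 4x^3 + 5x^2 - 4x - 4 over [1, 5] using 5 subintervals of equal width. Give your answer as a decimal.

Δx = (5 − 1)/5 = 0.8.
Right endpoints: 1.8, 2.6, 3.4, 4.2, 5.
f(1.8) = 28.328, f(2.6) = 89.704, f(3.4) = 197.416, f(4.2) = 363.752, f(5) = 601.
Sum = Δx · [f(1.8) + f(2.6) + f(3.4) + f(4.2) + f(5)].
Sum = 1024.16.

1024.16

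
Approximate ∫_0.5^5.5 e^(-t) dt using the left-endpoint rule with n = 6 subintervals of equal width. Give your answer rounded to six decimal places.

Δt = (5.5 − 0.5)/6 = 5/6.
Left endpoints: 0.5, 4/3, 13/6, 3, 23/6, 14/3.
f(0.5) ≈ 0.606531, f(4/3) ≈ 0.263597, f(13/6) ≈ 0.114559, f(3) ≈ 0.049787, f(23/6) ≈ 0.021637, f(14/3) ≈ 0.009404.
Sum = Δt · [f(0.5) + f(4/3) + f(13/6) + ...].
Sum ≈ 0.887929.

0.887929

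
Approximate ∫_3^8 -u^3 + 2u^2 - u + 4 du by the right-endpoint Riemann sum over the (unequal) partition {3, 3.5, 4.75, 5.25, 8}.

-1199.84765625

Subinterval widths: 0.5, 1.25, 0.5, 2.75.
Right endpoints: 3.5, 4.75, 5.25, 8.
f(3.5) = -17.875, f(4.75) = -62.796875, f(5.25) = -90.828125, f(8) = -388.
Sum = Σ Δu_i · f(u_i).
Sum = -1199.84765625.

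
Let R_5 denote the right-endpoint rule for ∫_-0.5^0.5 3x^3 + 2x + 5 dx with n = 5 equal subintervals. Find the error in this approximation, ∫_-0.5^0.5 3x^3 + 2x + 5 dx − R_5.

Exact integral: ∫_-0.5^0.5 f(x) dx = 5.
R_5 = 5.275.
Error = 5 − 5.275 = -0.275.

-0.275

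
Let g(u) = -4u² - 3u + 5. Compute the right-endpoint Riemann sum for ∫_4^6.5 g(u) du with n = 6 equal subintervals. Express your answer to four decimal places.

-331.4352

Δu = (6.5 − 4)/6 = 5/12.
Right endpoints: 53/12, 29/6, 5.25, 17/3, 73/12, 6.5.
g(53/12) = -1553/18, g(29/6) = -1853/18, g(5.25) = -121, g(17/3) = -1264/9, g(73/12) = -2903/18, g(6.5) = -183.5.
Sum = Δu · [g(53/12) + g(29/6) + g(5.25) + ...].
Sum ≈ -331.4352.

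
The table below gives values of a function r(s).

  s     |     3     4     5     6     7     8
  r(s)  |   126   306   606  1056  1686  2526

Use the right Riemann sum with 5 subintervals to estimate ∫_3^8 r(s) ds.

Δs = 1.
Sum = 1·[306 + 606 + 1056 + 1686 + 2526] = 6180.

6180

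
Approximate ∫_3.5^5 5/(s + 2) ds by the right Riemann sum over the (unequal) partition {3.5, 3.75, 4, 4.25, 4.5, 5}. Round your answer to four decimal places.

1.1752

Subinterval widths: 0.25, 0.25, 0.25, 0.25, 0.5.
Right endpoints: 3.75, 4, 4.25, 4.5, 5.
f(3.75) = 20/23, f(4) = 5/6, f(4.25) = 0.8, f(4.5) = 10/13, f(5) = 5/7.
Sum = Σ Δs_i · f(s_i).
Sum ≈ 1.1752.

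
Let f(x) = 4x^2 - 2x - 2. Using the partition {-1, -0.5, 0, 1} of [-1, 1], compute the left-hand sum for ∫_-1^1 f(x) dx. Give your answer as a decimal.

0

Subinterval widths: 0.5, 0.5, 1.
Left endpoints: -1, -0.5, 0.
f(-1) = 4, f(-0.5) = 0, f(0) = -2.
Sum = Σ Δx_i · f(x_i).
Sum = 0.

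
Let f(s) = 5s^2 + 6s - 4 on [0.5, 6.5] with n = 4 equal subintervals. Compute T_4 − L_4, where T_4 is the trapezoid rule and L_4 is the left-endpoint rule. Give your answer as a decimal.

184.5

T_4 = 570.75.
L_4 = 386.25.
T_4 − L_4 = 184.5.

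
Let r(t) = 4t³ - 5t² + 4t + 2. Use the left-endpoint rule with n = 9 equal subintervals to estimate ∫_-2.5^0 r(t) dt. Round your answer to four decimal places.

-87.6569

Δt = (0 − (-2.5))/9 = 5/18.
Left endpoints: -2.5, -20/9, -35/18, -5/3, -25/18, -10/9, -5/6, -5/9, -5/18.
r(-2.5) = -101.75, r(-20/9) = -55022/729, r(-35/18) = -157723/2916, r(-5/3) = -1001/27, r(-25/18) = -69743/2916, r(-10/9) = -10282/729, r(-5/6) = -769/108, r(-5/9) = -1787/729, r(-5/18) = 1217/2916.
Sum = Δt · [r(-2.5) + r(-20/9) + r(-35/18) + ...].
Sum ≈ -87.6569.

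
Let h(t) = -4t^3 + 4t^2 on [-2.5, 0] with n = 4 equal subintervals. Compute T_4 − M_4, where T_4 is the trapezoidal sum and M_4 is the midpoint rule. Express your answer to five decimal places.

4.63867

T_4 = 62.98828125.
M_4 ≈ 58.3496094.
T_4 − M_4 ≈ 4.63867.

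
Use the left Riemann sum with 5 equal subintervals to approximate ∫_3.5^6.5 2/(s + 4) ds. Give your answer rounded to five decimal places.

0.69632

Δs = (6.5 − 3.5)/5 = 0.6.
Left endpoints: 3.5, 4.1, 4.7, 5.3, 5.9.
f(3.5) = 4/15, f(4.1) = 20/81, f(4.7) = 20/87, f(5.3) = 20/93, f(5.9) = 20/99.
Sum = Δs · [f(3.5) + f(4.1) + f(4.7) + f(5.3) + f(5.9)].
Sum ≈ 0.69632.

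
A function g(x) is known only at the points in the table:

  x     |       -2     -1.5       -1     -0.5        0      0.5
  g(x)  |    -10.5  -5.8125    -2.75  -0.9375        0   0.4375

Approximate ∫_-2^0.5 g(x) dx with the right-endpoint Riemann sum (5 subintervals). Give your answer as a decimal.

Δx = 0.5.
Sum = 0.5·[(-5.8125) + (-2.75) + (-0.9375) + 0 + 0.4375] = -4.53125.

-4.53125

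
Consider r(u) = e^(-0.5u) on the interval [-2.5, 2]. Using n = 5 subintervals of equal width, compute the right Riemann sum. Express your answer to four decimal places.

4.9448

Δu = (2 − (-2.5))/5 = 0.9.
Right endpoints: -1.6, -0.7, 0.2, 1.1, 2.
r(-1.6) ≈ 2.2255, r(-0.7) ≈ 1.4191, r(0.2) ≈ 0.9048, r(1.1) ≈ 0.5769, r(2) ≈ 0.3679.
Sum = Δu · [r(-1.6) + r(-0.7) + r(0.2) + r(1.1) + r(2)].
Sum ≈ 4.9448.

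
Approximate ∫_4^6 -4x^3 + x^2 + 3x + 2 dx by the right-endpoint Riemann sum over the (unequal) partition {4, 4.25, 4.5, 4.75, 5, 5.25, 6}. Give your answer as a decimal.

-1102.09375

Subinterval widths: 0.25, 0.25, 0.25, 0.25, 0.25, 0.75.
Right endpoints: 4.25, 4.5, 4.75, 5, 5.25, 6.
f(4.25) = -274.25, f(4.5) = -328.75, f(4.75) = -389.875, f(5) = -458, f(5.25) = -533.5, f(6) = -808.
Sum = Σ Δx_i · f(x_i).
Sum = -1102.09375.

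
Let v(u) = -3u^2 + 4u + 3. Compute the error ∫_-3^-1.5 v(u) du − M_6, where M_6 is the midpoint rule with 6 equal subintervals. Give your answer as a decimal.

Exact integral: ∫_-3^-1.5 v(u) du = -32.625.
M_6 = -32.6015625.
Error = -32.625 − (-32.6015625) = -0.0234375.

-0.0234375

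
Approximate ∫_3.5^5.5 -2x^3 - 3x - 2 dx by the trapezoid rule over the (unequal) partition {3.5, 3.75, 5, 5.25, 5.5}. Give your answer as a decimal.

-422.265625

Subinterval widths: 0.25, 1.25, 0.25, 0.25.
f(3.5) = -98.25, f(3.75) = -118.71875, f(5) = -267, f(5.25) = -307.15625, f(5.5) = -351.25.
On each subinterval the trapezoid contributes (Δx_i/2)·[f(x_{i-1}) + f(x_i)].
Sum = -422.265625.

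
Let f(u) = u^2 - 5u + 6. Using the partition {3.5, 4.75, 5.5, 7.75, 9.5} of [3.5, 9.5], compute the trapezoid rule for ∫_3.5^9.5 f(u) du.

115.6875

Subinterval widths: 1.25, 0.75, 2.25, 1.75.
f(3.5) = 0.75, f(4.75) = 4.8125, f(5.5) = 8.75, f(7.75) = 27.3125, f(9.5) = 48.75.
On each subinterval the trapezoid contributes (Δu_i/2)·[f(u_{i-1}) + f(u_i)].
Sum = 115.6875.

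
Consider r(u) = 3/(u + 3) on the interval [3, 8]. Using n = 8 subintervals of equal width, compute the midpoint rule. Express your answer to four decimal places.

1.8175

Δu = (8 − 3)/8 = 0.625.
Midpoints: 3.3125, 3.9375, 4.5625, 5.1875, 5.8125, 6.4375, 7.0625, 7.6875.
r(3.3125) = 48/101, r(3.9375) = 16/37, r(4.5625) = 48/121, r(5.1875) = 48/131, r(5.8125) = 16/47, r(6.4375) = 48/151, r(7.0625) = 48/161, r(7.6875) = 16/57.
Sum = Δu · [r(3.3125) + r(3.9375) + r(4.5625) + ...].
Sum ≈ 1.8175.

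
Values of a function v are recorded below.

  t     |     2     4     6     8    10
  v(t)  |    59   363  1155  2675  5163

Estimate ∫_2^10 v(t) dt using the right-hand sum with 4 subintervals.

Δt = 2.
Sum = 2·[363 + 1155 + 2675 + 5163] = 18712.

18712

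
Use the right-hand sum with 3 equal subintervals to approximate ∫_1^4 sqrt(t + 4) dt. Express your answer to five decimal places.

Δt = (4 − 1)/3 = 1.
Right endpoints: 2, 3, 4.
f(2) ≈ 2.44949, f(3) ≈ 2.64575, f(4) ≈ 2.82843.
Sum = Δt · [f(2) + f(3) + f(4)].
Sum ≈ 7.92367.

7.92367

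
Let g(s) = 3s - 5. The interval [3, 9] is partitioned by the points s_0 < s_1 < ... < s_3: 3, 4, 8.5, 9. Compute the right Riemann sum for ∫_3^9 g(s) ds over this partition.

110.25

Subinterval widths: 1, 4.5, 0.5.
Right endpoints: 4, 8.5, 9.
g(4) = 7, g(8.5) = 20.5, g(9) = 22.
Sum = Σ Δs_i · g(s_i).
Sum = 110.25.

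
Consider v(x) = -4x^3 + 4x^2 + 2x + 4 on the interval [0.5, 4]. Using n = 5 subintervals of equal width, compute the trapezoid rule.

-147.595

Δx = (4 − 0.5)/5 = 0.7.
v(0.5) = 5.5, v(1.2) = 5.248, v(1.9) = -5.196, v(2.6) = -34.064, v(3.3) = -89.588, v(4) = -180.
T_5 = (Δx/2)·[v(x_0) + 2v(x_1) + ... + 2v(x_{4}) + v(x_5)].
Sum = -147.595.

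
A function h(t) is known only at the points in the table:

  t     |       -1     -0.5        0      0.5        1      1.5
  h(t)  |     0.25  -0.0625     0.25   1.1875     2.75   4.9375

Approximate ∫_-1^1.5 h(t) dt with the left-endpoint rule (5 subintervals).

2.1875

Δt = 0.5.
Sum = 0.5·[0.25 + (-0.0625) + 0.25 + 1.1875 + 2.75] = 2.1875.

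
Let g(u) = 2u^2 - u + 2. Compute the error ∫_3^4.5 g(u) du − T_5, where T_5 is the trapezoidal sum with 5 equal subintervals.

Exact integral: ∫_3^4.5 g(u) du = 40.125.
T_5 = 40.17.
Error = 40.125 − 40.17 = -0.045.

-0.045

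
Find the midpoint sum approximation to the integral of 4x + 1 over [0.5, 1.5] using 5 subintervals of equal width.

5

Δx = (1.5 − 0.5)/5 = 0.2.
Midpoints: 0.6, 0.8, 1, 1.2, 1.4.
f(0.6) = 3.4, f(0.8) = 4.2, f(1) = 5, f(1.2) = 5.8, f(1.4) = 6.6.
Sum = Δx · [f(0.6) + f(0.8) + f(1) + f(1.2) + f(1.4)].
Sum = 5.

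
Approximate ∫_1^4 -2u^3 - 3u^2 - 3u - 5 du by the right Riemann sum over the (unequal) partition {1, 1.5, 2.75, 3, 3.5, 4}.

-297.6640625

Subinterval widths: 0.5, 1.25, 0.25, 0.5, 0.5.
Right endpoints: 1.5, 2.75, 3, 3.5, 4.
f(1.5) = -23, f(2.75) = -77.53125, f(3) = -95, f(3.5) = -138, f(4) = -193.
Sum = Σ Δu_i · f(u_i).
Sum = -297.6640625.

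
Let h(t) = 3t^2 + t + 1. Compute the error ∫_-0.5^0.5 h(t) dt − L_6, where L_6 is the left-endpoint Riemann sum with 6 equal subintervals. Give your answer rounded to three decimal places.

Exact integral: ∫_-0.5^0.5 h(t) dt = 1.25.
L_6 ≈ 1.18056.
Error ≈ 1.25 − 1.18056 ≈ 0.069.

0.069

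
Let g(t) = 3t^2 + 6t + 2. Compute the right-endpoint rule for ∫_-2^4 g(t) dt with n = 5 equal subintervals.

167.52

Δt = (4 − (-2))/5 = 1.2.
Right endpoints: -0.8, 0.4, 1.6, 2.8, 4.
g(-0.8) = -0.88, g(0.4) = 4.88, g(1.6) = 19.28, g(2.8) = 42.32, g(4) = 74.
Sum = Δt · [g(-0.8) + g(0.4) + g(1.6) + g(2.8) + g(4)].
Sum = 167.52.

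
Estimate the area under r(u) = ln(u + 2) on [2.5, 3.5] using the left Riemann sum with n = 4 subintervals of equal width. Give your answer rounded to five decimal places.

1.58247

Δu = (3.5 − 2.5)/4 = 0.25.
Left endpoints: 2.5, 2.75, 3, 3.25.
r(2.5) ≈ 1.50408, r(2.75) ≈ 1.55814, r(3) ≈ 1.60944, r(3.25) ≈ 1.65823.
Sum = Δu · [r(2.5) + r(2.75) + r(3) + r(3.25)].
Sum ≈ 1.58247.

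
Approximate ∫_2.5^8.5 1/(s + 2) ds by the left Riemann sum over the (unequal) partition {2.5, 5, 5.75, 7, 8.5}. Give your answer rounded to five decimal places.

0.99066

Subinterval widths: 2.5, 0.75, 1.25, 1.5.
Left endpoints: 2.5, 5, 5.75, 7.
f(2.5) = 2/9, f(5) = 1/7, f(5.75) = 4/31, f(7) = 1/9.
Sum = Σ Δs_i · f(s_i).
Sum ≈ 0.99066.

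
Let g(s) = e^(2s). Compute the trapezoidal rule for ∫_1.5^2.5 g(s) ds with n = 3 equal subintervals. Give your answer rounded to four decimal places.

66.5228

Δs = (2.5 − 1.5)/3 = 1/3.
g(1.5) ≈ 20.0855, g(11/6) ≈ 39.1213, g(13/6) ≈ 76.1979, g(2.5) ≈ 148.4132.
T_3 = (Δs/2)·[g(s_0) + 2g(s_1) + 2g(s_2) + g(s_3)].
Sum ≈ 66.5228.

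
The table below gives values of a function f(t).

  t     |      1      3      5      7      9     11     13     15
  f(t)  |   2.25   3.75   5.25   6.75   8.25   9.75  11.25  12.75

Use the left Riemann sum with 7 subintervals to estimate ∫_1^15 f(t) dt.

94.5

Δt = 2.
Sum = 2·[2.25 + 3.75 + 5.25 + 6.75 + 8.25 + 9.75 + 11.25] = 94.5.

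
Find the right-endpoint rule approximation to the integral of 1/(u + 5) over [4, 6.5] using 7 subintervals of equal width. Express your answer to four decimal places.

0.2409

Δu = (6.5 − 4)/7 = 5/14.
Right endpoints: 61/14, 33/7, 71/14, 38/7, 81/14, 43/7, 6.5.
f(61/14) = 14/131, f(33/7) = 7/68, f(71/14) = 14/141, f(38/7) = 7/73, f(81/14) = 14/151, f(43/7) = 7/78, f(6.5) = 2/23.
Sum = Δu · [f(61/14) + f(33/7) + f(71/14) + ...].
Sum ≈ 0.2409.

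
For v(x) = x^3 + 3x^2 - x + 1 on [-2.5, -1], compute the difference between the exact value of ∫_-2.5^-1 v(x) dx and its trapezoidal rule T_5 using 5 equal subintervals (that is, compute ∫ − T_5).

0.050625

Exact integral: ∫_-2.5^-1 v(x) dx = 9.234375.
T_5 = 9.18375.
Error = 9.234375 − 9.18375 = 0.050625.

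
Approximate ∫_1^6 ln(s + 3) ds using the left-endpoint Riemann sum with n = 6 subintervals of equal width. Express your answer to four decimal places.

Δs = (6 − 1)/6 = 5/6.
Left endpoints: 1, 11/6, 8/3, 3.5, 13/3, 31/6.
f(1) ≈ 1.3863, f(11/6) ≈ 1.5755, f(8/3) ≈ 1.7346, f(3.5) ≈ 1.8718, f(13/3) ≈ 1.9924, f(31/6) ≈ 2.1001.
Sum = Δs · [f(1) + f(11/6) + f(8/3) + ...].
Sum ≈ 8.8839.

8.8839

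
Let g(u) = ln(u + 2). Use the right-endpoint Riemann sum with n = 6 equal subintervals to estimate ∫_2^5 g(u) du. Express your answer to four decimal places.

5.2139

Δu = (5 − 2)/6 = 0.5.
Right endpoints: 2.5, 3, 3.5, 4, 4.5, 5.
g(2.5) ≈ 1.5041, g(3) ≈ 1.6094, g(3.5) ≈ 1.7047, g(4) ≈ 1.7918, g(4.5) ≈ 1.8718, g(5) ≈ 1.9459.
Sum = Δu · [g(2.5) + g(3) + g(3.5) + ...].
Sum ≈ 5.2139.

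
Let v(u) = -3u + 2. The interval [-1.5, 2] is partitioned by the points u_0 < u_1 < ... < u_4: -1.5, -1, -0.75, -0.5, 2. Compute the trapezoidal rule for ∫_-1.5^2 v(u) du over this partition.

4.375

Subinterval widths: 0.5, 0.25, 0.25, 2.5.
v(-1.5) = 6.5, v(-1) = 5, v(-0.75) = 4.25, v(-0.5) = 3.5, v(2) = -4.
On each subinterval the trapezoid contributes (Δu_i/2)·[v(u_{i-1}) + v(u_i)].
Sum = 4.375.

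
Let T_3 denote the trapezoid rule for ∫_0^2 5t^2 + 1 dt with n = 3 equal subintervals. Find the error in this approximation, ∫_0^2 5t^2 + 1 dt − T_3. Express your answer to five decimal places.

Exact integral: ∫_0^2 f(t) dt ≈ 15.3333333.
T_3 ≈ 16.0740741.
Error ≈ 15.3333333 − 16.0740741 ≈ -0.74074.

-0.74074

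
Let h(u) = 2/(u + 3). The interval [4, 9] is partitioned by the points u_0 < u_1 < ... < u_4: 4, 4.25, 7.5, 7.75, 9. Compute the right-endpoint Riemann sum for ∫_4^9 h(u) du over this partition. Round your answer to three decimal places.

0.943

Subinterval widths: 0.25, 3.25, 0.25, 1.25.
Right endpoints: 4.25, 7.5, 7.75, 9.
h(4.25) = 8/29, h(7.5) = 4/21, h(7.75) = 8/43, h(9) = 1/6.
Sum = Σ Δu_i · h(u_i).
Sum ≈ 0.943.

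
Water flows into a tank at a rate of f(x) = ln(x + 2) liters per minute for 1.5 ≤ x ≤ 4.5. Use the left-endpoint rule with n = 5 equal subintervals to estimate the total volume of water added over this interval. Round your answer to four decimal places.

Δx = (4.5 − 1.5)/5 = 0.6.
Left endpoints: 1.5, 2.1, 2.7, 3.3, 3.9.
f(1.5) ≈ 1.2528, f(2.1) ≈ 1.4110, f(2.7) ≈ 1.5476, f(3.3) ≈ 1.6677, f(3.9) ≈ 1.7750.
Sum = Δx · [f(1.5) + f(2.1) + f(2.7) + f(3.3) + f(3.9)].
Sum ≈ 4.5924.

4.5924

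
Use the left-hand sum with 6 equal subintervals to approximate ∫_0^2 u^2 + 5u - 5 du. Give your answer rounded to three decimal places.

0.370

Δu = (2 − 0)/6 = 1/3.
Left endpoints: 0, 1/3, 2/3, 1, 4/3, 5/3.
f(0) = -5, f(1/3) = -29/9, f(2/3) = -11/9, f(1) = 1, f(4/3) = 31/9, f(5/3) = 55/9.
Sum = Δu · [f(0) + f(1/3) + f(2/3) + ...].
Sum ≈ 0.370.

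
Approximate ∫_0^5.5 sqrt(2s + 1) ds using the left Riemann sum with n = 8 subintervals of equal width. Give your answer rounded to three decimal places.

Δs = (5.5 − 0)/8 = 0.6875.
Left endpoints: 0, 0.6875, 1.375, 2.0625, 2.75, 3.4375, 4.125, 4.8125.
f(0) ≈ 1.000, f(0.6875) ≈ 1.541, f(1.375) ≈ 1.936, f(2.0625) ≈ 2.264, f(2.75) ≈ 2.550, f(3.4375) ≈ 2.806, f(4.125) ≈ 3.041, f(4.8125) ≈ 3.260.
Sum = Δs · [f(0) + f(0.6875) + f(1.375) + ...].
Sum ≈ 12.649.

12.649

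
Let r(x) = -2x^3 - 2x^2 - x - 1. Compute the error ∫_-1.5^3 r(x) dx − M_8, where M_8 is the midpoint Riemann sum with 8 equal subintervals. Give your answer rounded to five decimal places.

Exact integral: ∫_-1.5^3 r(x) dx = -66.09375.
M_8 ≈ -65.3225098.
Error ≈ -66.09375 − (-65.3225098) ≈ -0.77124.

-0.77124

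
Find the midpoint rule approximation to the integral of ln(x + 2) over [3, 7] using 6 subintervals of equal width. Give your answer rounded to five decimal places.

Δx = (7 − 3)/6 = 2/3.
Midpoints: 10/3, 4, 14/3, 16/3, 6, 20/3.
f(10/3) ≈ 1.67398, f(4) ≈ 1.79176, f(14/3) ≈ 1.89712, f(16/3) ≈ 1.99243, f(6) ≈ 2.07944, f(20/3) ≈ 2.15948.
Sum = Δx · [f(10/3) + f(4) + f(14/3) + ...].
Sum ≈ 7.72947.

7.72947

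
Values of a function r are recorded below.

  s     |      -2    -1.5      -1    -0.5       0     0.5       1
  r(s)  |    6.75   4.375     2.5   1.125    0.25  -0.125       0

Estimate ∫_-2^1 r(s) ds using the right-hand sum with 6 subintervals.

Δs = 0.5.
Sum = 0.5·[4.375 + 2.5 + 1.125 + 0.25 + (-0.125) + 0] = 4.0625.

4.0625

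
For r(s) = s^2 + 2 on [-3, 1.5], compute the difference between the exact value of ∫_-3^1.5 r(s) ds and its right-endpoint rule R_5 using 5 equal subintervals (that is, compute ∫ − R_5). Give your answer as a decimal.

2.43

Exact integral: ∫_-3^1.5 r(s) ds = 19.125.
R_5 = 16.695.
Error = 19.125 − 16.695 = 2.43.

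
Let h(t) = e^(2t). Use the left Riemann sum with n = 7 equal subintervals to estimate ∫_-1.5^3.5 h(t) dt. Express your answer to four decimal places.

Δt = (3.5 − (-1.5))/7 = 5/7.
Left endpoints: -1.5, -11/14, -1/14, 9/14, 19/14, 29/14, 39/14.
h(-1.5) ≈ 0.0498, h(-11/14) ≈ 0.2077, h(-1/14) ≈ 0.8669, h(9/14) ≈ 3.6173, h(19/14) ≈ 15.0938, h(29/14) ≈ 62.9825, h(39/14) ≈ 262.8093.
Sum = Δt · [h(-1.5) + h(-11/14) + h(-1/14) + ...].
Sum ≈ 246.8766.

246.8766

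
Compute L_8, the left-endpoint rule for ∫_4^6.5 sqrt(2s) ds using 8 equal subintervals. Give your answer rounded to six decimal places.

Δs = (6.5 − 4)/8 = 0.3125.
Left endpoints: 4, 4.3125, 4.625, 4.9375, 5.25, 5.5625, 5.875, 6.1875.
f(4) ≈ 2.828427, f(4.3125) ≈ 2.936835, f(4.625) ≈ 3.041381, f(4.9375) ≈ 3.142451, f(5.25) ≈ 3.240370, f(5.5625) ≈ 3.335416, f(5.875) ≈ 3.427827, f(6.1875) ≈ 3.517812.
Sum = Δs · [f(4) + f(4.3125) + f(4.625) + ...].
Sum ≈ 7.959538.

7.959538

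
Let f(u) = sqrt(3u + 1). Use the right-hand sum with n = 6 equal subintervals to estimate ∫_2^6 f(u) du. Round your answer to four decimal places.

Δu = (6 − 2)/6 = 2/3.
Right endpoints: 8/3, 10/3, 4, 14/3, 16/3, 6.
f(8/3) ≈ 3.0000, f(10/3) ≈ 3.3166, f(4) ≈ 3.6056, f(14/3) ≈ 3.8730, f(16/3) ≈ 4.1231, f(6) ≈ 4.3589.
Sum = Δu · [f(8/3) + f(10/3) + f(4) + ...].
Sum ≈ 14.8514.

14.8514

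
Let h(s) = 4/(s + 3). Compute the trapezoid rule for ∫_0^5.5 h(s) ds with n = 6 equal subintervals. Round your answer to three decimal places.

4.193

Δs = (5.5 − 0)/6 = 11/12.
h(0) = 4/3, h(11/12) = 48/47, h(11/6) = 24/29, h(2.75) = 16/23, h(11/3) = 0.6, h(55/12) = 48/91, h(5.5) = 8/17.
T_6 = (Δs/2)·[h(s_0) + 2h(s_1) + ... + 2h(s_{5}) + h(s_6)].
Sum ≈ 4.193.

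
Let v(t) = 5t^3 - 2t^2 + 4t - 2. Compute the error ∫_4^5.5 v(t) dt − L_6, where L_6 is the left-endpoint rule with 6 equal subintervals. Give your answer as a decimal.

60.08984375

Exact integral: ∫_4^5.5 v(t) dt = 781.078125.
L_6 = 720.98828125.
Error = 781.078125 − 720.98828125 = 60.08984375.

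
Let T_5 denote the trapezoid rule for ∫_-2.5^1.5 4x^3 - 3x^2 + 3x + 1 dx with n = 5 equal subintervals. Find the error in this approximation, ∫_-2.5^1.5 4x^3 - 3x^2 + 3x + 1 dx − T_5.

Exact integral: ∫_-2.5^1.5 f(x) dx = -55.
T_5 = -58.84.
Error = -55 − (-58.84) = 3.84.

3.84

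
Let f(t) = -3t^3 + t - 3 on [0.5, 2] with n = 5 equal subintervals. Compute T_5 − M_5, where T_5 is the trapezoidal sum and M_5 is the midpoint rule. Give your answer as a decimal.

T_5 = -14.83125.
M_5 = -14.4515625.
T_5 − M_5 = -0.3796875.

-0.3796875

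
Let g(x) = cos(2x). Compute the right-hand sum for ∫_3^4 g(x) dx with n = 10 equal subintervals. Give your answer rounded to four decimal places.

0.5770

Δx = (4 − 3)/10 = 0.1.
Right endpoints: 3.1, 3.2, 3.3, 3.4, 3.5, 3.6, 3.7, 3.8, 3.9, 4.
g(3.1) ≈ 0.9965, g(3.2) ≈ 0.9932, g(3.3) ≈ 0.9502, g(3.4) ≈ 0.8694, g(3.5) ≈ 0.7539, g(3.6) ≈ 0.6084, g(3.7) ≈ 0.4385, g(3.8) ≈ 0.2513, g(3.9) ≈ 0.0540, g(4) ≈ -0.1455.
Sum = Δx · [g(3.1) + g(3.2) + g(3.3) + ...].
Sum ≈ 0.5770.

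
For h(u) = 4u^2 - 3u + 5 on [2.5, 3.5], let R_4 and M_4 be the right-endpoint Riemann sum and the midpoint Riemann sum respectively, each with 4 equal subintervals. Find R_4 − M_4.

R_4 = 35.
M_4 = 32.3125.
R_4 − M_4 = 2.6875.

2.6875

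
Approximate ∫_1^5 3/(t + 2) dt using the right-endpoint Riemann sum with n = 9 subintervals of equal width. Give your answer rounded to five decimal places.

Δt = (5 − 1)/9 = 4/9.
Right endpoints: 13/9, 17/9, 7/3, 25/9, 29/9, 11/3, 37/9, 41/9, 5.
f(13/9) = 27/31, f(17/9) = 27/35, f(7/3) = 9/13, f(25/9) = 27/43, f(29/9) = 27/47, f(11/3) = 9/17, f(37/9) = 27/55, f(41/9) = 27/59, f(5) = 3/7.
Sum = Δt · [f(13/9) + f(17/9) + f(7/3) + ...].
Sum ≈ 2.41938.

2.41938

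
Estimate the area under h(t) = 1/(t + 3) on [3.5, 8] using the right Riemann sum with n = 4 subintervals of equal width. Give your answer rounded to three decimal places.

Δt = (8 − 3.5)/4 = 1.125.
Right endpoints: 4.625, 5.75, 6.875, 8.
h(4.625) = 8/61, h(5.75) = 4/35, h(6.875) = 8/79, h(8) = 1/11.
Sum = Δt · [h(4.625) + h(5.75) + h(6.875) + h(8)].
Sum ≈ 0.492.

0.492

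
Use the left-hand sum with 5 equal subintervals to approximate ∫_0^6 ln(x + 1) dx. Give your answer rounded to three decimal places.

Δx = (6 − 0)/5 = 1.2.
Left endpoints: 0, 1.2, 2.4, 3.6, 4.8.
f(0) ≈ 0.000, f(1.2) ≈ 0.788, f(2.4) ≈ 1.224, f(3.6) ≈ 1.526, f(4.8) ≈ 1.758.
Sum = Δx · [f(0) + f(1.2) + f(2.4) + f(3.6) + f(4.8)].
Sum ≈ 6.355.

6.355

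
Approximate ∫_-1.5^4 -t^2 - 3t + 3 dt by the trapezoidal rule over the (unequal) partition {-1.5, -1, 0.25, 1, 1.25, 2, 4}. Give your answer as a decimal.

-28.40625

Subinterval widths: 0.5, 1.25, 0.75, 0.25, 0.75, 2.
f(-1.5) = 5.25, f(-1) = 5, f(0.25) = 2.1875, f(1) = -1, f(1.25) = -2.3125, f(2) = -7, f(4) = -25.
On each subinterval the trapezoid contributes (Δt_i/2)·[f(t_{i-1}) + f(t_i)].
Sum = -28.40625.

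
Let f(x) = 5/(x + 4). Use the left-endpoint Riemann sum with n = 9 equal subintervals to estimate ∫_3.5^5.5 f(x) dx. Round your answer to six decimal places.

Δx = (5.5 − 3.5)/9 = 2/9.
Left endpoints: 3.5, 67/18, 71/18, 25/6, 79/18, 83/18, 29/6, 91/18, 95/18.
f(3.5) = 2/3, f(67/18) = 90/139, f(71/18) = 90/143, f(25/6) = 30/49, f(79/18) = 90/151, f(83/18) = 18/31, f(29/6) = 30/53, f(91/18) = 90/163, f(95/18) = 90/167.
Sum = Δx · [f(3.5) + f(67/18) + f(71/18) + ...].
Sum ≈ 1.197676.

1.197676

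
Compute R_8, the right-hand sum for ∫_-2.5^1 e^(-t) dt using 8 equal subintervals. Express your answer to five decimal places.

9.41802

Δt = (1 − (-2.5))/8 = 0.4375.
Right endpoints: -2.0625, -1.625, -1.1875, -0.75, -0.3125, 0.125, 0.5625, 1.
f(-2.0625) ≈ 7.86561, f(-1.625) ≈ 5.07842, f(-1.1875) ≈ 3.27887, f(-0.75) ≈ 2.11700, f(-0.3125) ≈ 1.36684, f(0.125) ≈ 0.88250, f(0.5625) ≈ 0.56978, f(1) ≈ 0.36788.
Sum = Δt · [f(-2.0625) + f(-1.625) + f(-1.1875) + ...].
Sum ≈ 9.41802.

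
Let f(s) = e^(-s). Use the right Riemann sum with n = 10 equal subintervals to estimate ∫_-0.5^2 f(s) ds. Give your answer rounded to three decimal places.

1.332

Δs = (2 − (-0.5))/10 = 0.25.
Right endpoints: -0.25, 0, 0.25, 0.5, 0.75, 1, 1.25, 1.5, 1.75, 2.
f(-0.25) ≈ 1.284, f(0) ≈ 1.000, f(0.25) ≈ 0.779, f(0.5) ≈ 0.607, f(0.75) ≈ 0.472, f(1) ≈ 0.368, f(1.25) ≈ 0.287, f(1.5) ≈ 0.223, f(1.75) ≈ 0.174, f(2) ≈ 0.135.
Sum = Δs · [f(-0.25) + f(0) + f(0.25) + ...].
Sum ≈ 1.332.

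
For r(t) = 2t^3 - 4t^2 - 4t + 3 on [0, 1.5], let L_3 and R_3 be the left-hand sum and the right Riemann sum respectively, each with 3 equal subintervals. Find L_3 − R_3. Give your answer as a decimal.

L_3 = 0.125.
R_3 = -4.
L_3 − R_3 = 4.125.

4.125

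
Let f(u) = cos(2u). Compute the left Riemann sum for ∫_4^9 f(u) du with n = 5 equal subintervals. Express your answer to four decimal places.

Δu = (9 − 4)/5 = 1.
Left endpoints: 4, 5, 6, 7, 8.
f(4) ≈ -0.1455, f(5) ≈ -0.8391, f(6) ≈ 0.8439, f(7) ≈ 0.1367, f(8) ≈ -0.9577.
Sum = Δu · [f(4) + f(5) + f(6) + f(7) + f(8)].
Sum ≈ -0.9616.

-0.9616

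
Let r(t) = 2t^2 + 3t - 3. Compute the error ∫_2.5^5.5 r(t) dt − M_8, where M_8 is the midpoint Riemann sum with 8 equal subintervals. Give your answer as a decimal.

0.0703125

Exact integral: ∫_2.5^5.5 r(t) dt = 127.5.
M_8 = 127.4296875.
Error = 127.5 − 127.4296875 = 0.0703125.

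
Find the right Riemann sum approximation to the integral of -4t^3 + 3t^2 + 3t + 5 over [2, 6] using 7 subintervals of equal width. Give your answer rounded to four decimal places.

-1220.6531

Δt = (6 − 2)/7 = 4/7.
Right endpoints: 18/7, 22/7, 26/7, 30/7, 34/7, 38/7, 6.
f(18/7) = -12163/343, f(22/7) = -27479/343, f(26/7) = -50571/343, f(30/7) = -82975/343, f(34/7) = -126227/343, f(38/7) = -181863/343, f(6) = -733.
Sum = Δt · [f(18/7) + f(22/7) + f(26/7) + ...].
Sum ≈ -1220.6531.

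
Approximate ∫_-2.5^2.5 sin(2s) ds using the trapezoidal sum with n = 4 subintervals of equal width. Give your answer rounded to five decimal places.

Δs = (2.5 − (-2.5))/4 = 1.25.
f(-2.5) ≈ 0.95892, f(-1.25) ≈ -0.59847, f(0) ≈ 0.00000, f(1.25) ≈ 0.59847, f(2.5) ≈ -0.95892.
T_4 = (Δs/2)·[f(s_0) + 2f(s_1) + 2f(s_2) + 2f(s_3) + f(s_4)].
Sum ≈ 0.00000.

0.00000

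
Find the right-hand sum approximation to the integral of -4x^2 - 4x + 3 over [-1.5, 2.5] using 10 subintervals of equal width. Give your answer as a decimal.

-28.16

Δx = (2.5 − (-1.5))/10 = 0.4.
Right endpoints: -1.1, -0.7, -0.3, 0.1, 0.5, 0.9, 1.3, 1.7, 2.1, 2.5.
f(-1.1) = 2.56, f(-0.7) = 3.84, f(-0.3) = 3.84, f(0.1) = 2.56, f(0.5) = 0, f(0.9) = -3.84, f(1.3) = -8.96, f(1.7) = -15.36, f(2.1) = -23.04, f(2.5) = -32.
Sum = Δx · [f(-1.1) + f(-0.7) + f(-0.3) + ...].
Sum = -28.16.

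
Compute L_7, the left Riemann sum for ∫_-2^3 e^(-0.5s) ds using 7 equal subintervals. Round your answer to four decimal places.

5.9344

Δs = (3 − (-2))/7 = 5/7.
Left endpoints: -2, -9/7, -4/7, 1/7, 6/7, 11/7, 16/7.
f(-2) ≈ 2.7183, f(-9/7) ≈ 1.9019, f(-4/7) ≈ 1.3307, f(1/7) ≈ 0.9311, f(6/7) ≈ 0.6514, f(11/7) ≈ 0.4558, f(16/7) ≈ 0.3189.
Sum = Δs · [f(-2) + f(-9/7) + f(-4/7) + ...].
Sum ≈ 5.9344.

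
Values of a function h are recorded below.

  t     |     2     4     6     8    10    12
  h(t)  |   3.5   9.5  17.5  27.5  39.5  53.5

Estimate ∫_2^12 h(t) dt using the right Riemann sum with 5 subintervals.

295

Δt = 2.
Sum = 2·[9.5 + 17.5 + 27.5 + 39.5 + 53.5] = 295.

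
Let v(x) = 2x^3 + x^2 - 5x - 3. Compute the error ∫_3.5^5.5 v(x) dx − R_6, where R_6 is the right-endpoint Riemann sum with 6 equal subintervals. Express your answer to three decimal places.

-43.537

Exact integral: ∫_3.5^5.5 v(x) dx ≈ 372.66667.
R_6 ≈ 416.20370.
Error ≈ 372.66667 − 416.20370 ≈ -43.537.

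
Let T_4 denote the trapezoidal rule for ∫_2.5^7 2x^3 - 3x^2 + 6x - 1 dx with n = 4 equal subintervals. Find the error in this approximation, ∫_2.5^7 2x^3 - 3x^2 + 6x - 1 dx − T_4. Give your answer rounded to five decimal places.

-24.20508

Exact integral: ∫_2.5^7 f(x) dx = 977.34375.
T_4 ≈ 1001.5488281.
Error ≈ 977.34375 − 1001.5488281 ≈ -24.20508.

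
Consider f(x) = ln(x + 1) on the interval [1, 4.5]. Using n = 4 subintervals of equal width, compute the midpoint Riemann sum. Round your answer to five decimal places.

4.49981

Δx = (4.5 − 1)/4 = 0.875.
Midpoints: 1.4375, 2.3125, 3.1875, 4.0625.
f(1.4375) ≈ 0.89097, f(2.3125) ≈ 1.19770, f(3.1875) ≈ 1.43210, f(4.0625) ≈ 1.62186.
Sum = Δx · [f(1.4375) + f(2.3125) + f(3.1875) + f(4.0625)].
Sum ≈ 4.49981.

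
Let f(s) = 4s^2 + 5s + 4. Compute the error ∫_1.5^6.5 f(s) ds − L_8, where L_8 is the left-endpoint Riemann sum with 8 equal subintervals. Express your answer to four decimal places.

56.5104

Exact integral: ∫_1.5^6.5 f(s) ds ≈ 481.666667.
L_8 = 425.15625.
Error ≈ 481.666667 − 425.15625 ≈ 56.5104.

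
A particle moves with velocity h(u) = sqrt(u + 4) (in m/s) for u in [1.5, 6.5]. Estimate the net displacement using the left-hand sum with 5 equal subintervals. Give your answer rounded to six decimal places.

Δu = (6.5 − 1.5)/5 = 1.
Left endpoints: 1.5, 2.5, 3.5, 4.5, 5.5.
h(1.5) ≈ 2.345208, h(2.5) ≈ 2.549510, h(3.5) ≈ 2.738613, h(4.5) ≈ 2.915476, h(5.5) ≈ 3.082207.
Sum = Δu · [h(1.5) + h(2.5) + h(3.5) + h(4.5) + h(5.5)].
Sum ≈ 13.631013.

13.631013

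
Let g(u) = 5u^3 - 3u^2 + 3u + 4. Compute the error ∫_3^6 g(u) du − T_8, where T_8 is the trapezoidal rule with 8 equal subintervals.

-4.53515625

Exact integral: ∫_3^6 g(u) du = 1382.25.
T_8 = 1386.78515625.
Error = 1382.25 − 1386.78515625 = -4.53515625.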